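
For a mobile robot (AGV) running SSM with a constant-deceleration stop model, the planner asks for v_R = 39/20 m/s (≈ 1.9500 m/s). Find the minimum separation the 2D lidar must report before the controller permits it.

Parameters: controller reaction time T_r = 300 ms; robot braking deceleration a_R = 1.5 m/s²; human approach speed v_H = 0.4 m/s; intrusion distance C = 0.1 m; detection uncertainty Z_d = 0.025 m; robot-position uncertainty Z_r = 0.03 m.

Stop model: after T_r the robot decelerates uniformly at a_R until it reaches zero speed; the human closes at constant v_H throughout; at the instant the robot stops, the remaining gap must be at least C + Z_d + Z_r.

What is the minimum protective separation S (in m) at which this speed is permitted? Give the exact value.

S_min = 1059/400 m = 2.6475 m

T_s = v_R/a_R = (39/20)/(3/2) = 1.3000 s
reaction-phase robot travel = 1.9500·0.3000 = 0.5850 m
robot under decel: 1.9500²/(2·1.5000) = 1.2675 m
human over T_r+T_s: 0.4000·(0.3000+1.3000) = 0.6400 m
C+Z_d+Z_r = 0.1000+0.0250+0.0300 = 0.1550 m
S_min ≈ 0.5850+1.2675+0.6400+0.1550  ⇒  S_min = 1059/400 m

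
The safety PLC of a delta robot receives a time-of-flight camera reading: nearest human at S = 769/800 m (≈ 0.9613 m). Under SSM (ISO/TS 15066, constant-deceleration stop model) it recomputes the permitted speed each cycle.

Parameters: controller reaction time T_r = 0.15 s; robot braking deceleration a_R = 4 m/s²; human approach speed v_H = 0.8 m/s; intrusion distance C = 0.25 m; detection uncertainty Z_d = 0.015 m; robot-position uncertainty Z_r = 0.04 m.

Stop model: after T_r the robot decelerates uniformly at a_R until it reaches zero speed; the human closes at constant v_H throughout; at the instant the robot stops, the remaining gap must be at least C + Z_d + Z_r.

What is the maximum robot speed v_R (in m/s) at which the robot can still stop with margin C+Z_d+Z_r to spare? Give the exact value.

quadratic (1/8)·v² + (7/20)·v + (-429/800) = 0
  disc = (7/20)² − 4·(1/8)·(-429/800) = 25/64 ; √disc = 5/8
  v_R = (−(7/20) + 5/8) / (2·(1/8)) = 11/10 m/s
check:
braking lasts T_s = (11/10)/4 = 0.2750 s
robot in T_r: 1.1000·0.1500 = 0.1650 m
robot under decel: 1.1000²/(2·4.0000) = 0.1512 m
human over T_r+T_s: 0.8000·(0.1500+0.2750) = 0.3400 m
residual clearance needed = 0.2500+0.0150+0.0400 = 0.3050 m
sum ≈ 0.1650+0.1512+0.3400+0.3050 ≈ 0.9613 m = S ✓

v_R_max = 11/10 m/s = 1.1000 m/s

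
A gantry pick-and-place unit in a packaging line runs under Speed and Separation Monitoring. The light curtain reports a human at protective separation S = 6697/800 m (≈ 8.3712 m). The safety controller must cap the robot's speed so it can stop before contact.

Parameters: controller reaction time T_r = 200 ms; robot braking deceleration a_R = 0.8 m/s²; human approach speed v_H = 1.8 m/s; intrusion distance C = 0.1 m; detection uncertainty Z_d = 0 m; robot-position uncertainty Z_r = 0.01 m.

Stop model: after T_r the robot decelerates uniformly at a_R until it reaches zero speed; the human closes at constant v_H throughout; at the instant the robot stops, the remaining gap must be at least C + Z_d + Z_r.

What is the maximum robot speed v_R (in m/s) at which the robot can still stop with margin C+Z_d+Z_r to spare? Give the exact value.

collect terms ⇒ (5/8)·v_R² + (49/20)·v_R + (-6321/800) = 0
  disc = (49/20)² − 4·(5/8)·(-6321/800) = 41209/1600 ; √disc = 203/40
  v_R = (−(49/20) + 203/40) / (2·(5/8)) = 21/10 m/s
check:
T_s = v_R/a_R = (21/10)/(4/5) = 2.6250 s
reaction-phase robot travel = 2.1000·0.2000 = 0.4200 m
robot under decel: 2.1000²/(2·0.8000) = 2.7563 m
person approaches 1.8000·(0.2000+2.6250) = 5.0850 m
margins: 0.1000+0.0000+0.0100 = 0.1100 m
sum ≈ 0.4200+2.7563+5.0850+0.1100 ≈ 8.3712 m = S ✓

v_R_max = 21/10 m/s = 2.1000 m/s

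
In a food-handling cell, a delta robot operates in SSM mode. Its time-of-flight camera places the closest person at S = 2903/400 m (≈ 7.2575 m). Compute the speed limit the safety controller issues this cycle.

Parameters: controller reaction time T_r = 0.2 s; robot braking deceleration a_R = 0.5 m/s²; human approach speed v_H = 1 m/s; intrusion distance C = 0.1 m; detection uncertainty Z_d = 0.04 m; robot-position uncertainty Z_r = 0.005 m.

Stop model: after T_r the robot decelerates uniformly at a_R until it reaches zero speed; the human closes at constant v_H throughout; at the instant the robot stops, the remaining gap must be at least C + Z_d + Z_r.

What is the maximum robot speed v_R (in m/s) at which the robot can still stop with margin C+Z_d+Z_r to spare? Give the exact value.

v_R_max = 7/4 m/s = 1.7500 m/s

collect terms ⇒ (1)·v_R² + (11/5)·v_R + (-553/80) = 0
  disc = (11/5)² − 4·(1)·(-553/80) = 3249/100 ; √disc = 57/10
  v_R = (−(11/5) + 57/10) / (2·(1)) = 7/4 m/s
check:
T_s = v_R/a_R = (7/4)/(1/2) = 3.5000 s
robot covers v_R·T_r = 1.7500·0.2000 = 0.3500 m before braking
robot covers 1.7500·3.5000 − ½·0.5000·3.5000² = 3.0625 m while stopping
person approaches 1.0000·(0.2000+3.5000) = 3.7000 m
margins: 0.1000+0.0400+0.0050 = 0.1450 m
sum ≈ 0.3500+3.0625+3.7000+0.1450 ≈ 7.2575 m = S ✓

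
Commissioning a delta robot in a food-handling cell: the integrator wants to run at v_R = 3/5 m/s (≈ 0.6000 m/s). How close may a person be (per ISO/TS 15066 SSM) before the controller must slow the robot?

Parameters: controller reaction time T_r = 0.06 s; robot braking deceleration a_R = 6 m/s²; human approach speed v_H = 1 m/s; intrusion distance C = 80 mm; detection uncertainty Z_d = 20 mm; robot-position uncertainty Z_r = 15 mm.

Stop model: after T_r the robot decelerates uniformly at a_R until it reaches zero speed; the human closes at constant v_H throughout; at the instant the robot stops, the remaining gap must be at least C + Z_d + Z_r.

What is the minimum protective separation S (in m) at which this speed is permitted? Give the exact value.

stop time T_s = (3/5)/6 = 0.1000 s
reaction-phase robot travel = 0.6000·0.0600 = 0.0360 m
robot under decel: 0.6000²/(2·6.0000) = 0.0300 m
person approaches 1.0000·(0.0600+0.1000) = 0.1600 m
C+Z_d+Z_r = 0.0800+0.0200+0.0150 = 0.1150 m
S_min ≈ 0.0360+0.0300+0.1600+0.1150  ⇒  S_min = 341/1000 m

S_min = 341/1000 m = 0.3410 m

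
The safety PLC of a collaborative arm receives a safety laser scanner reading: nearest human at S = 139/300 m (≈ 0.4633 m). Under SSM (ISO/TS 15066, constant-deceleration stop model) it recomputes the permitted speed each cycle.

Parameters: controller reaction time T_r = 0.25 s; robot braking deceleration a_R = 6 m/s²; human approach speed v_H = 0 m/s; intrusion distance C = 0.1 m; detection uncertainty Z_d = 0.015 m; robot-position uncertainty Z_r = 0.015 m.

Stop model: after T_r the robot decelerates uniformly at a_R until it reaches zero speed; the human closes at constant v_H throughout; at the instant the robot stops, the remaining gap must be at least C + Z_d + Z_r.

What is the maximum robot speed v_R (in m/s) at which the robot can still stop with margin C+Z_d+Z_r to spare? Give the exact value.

at the boundary: (1/12)·v² + (1/4)·v + (-1/3) = 0
  disc = (1/4)² − 4·(1/12)·(-1/3) = 25/144 ; √disc = 5/12
  v_R = (−(1/4) + 5/12) / (2·(1/12)) = 1 m/s
check:
T_s = v_R/a_R = 1/6 = 0.1667 s
reaction-phase robot travel = 1.0000·0.2500 = 0.2500 m
robot covers 1.0000·0.1667 − ½·6.0000·0.1667² = 0.0833 m while stopping
person approaches 0.0000·(0.2500+0.1667) = 0.0000 m
residual clearance needed = 0.1000+0.0150+0.0150 = 0.1300 m
sum ≈ 0.2500+0.0833+0.0000+0.1300 ≈ 0.4633 m = S ✓

v_R_max = 1 m/s = 1.0000 m/s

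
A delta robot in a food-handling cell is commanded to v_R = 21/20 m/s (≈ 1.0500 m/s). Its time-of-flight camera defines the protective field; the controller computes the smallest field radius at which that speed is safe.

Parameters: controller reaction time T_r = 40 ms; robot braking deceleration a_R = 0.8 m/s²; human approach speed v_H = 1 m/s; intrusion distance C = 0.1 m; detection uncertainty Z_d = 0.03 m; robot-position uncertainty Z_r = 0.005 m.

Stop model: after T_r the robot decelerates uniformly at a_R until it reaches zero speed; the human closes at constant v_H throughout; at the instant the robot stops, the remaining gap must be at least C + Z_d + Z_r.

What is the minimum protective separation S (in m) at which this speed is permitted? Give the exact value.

S_min = 35497/16000 m = 2.2186 m

braking lasts T_s = (21/20)/(4/5) = 1.3125 s
robot in T_r: 1.0500·0.0400 = 0.0420 m
braking distance = 1.0500²/(2·0.8000) = 0.6891 m
human over T_r+T_s: 1.0000·(0.0400+1.3125) = 1.3525 m
C+Z_d+Z_r = 0.1000+0.0300+0.0050 = 0.1350 m
S_min ≈ 0.0420+0.6891+1.3525+0.1350  ⇒  S_min = 35497/16000 m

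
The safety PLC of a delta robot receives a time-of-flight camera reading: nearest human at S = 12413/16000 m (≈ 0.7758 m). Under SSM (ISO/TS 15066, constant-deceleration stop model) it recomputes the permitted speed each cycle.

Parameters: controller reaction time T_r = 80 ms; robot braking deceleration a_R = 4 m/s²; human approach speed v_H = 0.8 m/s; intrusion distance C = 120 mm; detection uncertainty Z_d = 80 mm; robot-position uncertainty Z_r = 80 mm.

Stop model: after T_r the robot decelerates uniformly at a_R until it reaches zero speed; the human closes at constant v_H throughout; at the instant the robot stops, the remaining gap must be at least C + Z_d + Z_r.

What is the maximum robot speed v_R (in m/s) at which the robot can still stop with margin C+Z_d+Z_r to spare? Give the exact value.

v_R_max = 21/20 m/s = 1.0500 m/s

quadratic (1/8)·v² + (7/25)·v + (-6909/16000) = 0
  disc = (7/25)² − 4·(1/8)·(-6909/16000) = 47089/160000 ; √disc = 217/400
  v_R = (−(7/25) + 217/400) / (2·(1/8)) = 21/20 m/s
check:
stop time T_s = (21/20)/4 = 0.2625 s
robot in T_r: 1.0500·0.0800 = 0.0840 m
robot covers 1.0500·0.2625 − ½·4.0000·0.2625² = 0.1378 m while stopping
person approaches 0.8000·(0.0800+0.2625) = 0.2740 m
C+Z_d+Z_r = 0.1200+0.0800+0.0800 = 0.2800 m
sum ≈ 0.0840+0.1378+0.2740+0.2800 ≈ 0.7758 m = S ✓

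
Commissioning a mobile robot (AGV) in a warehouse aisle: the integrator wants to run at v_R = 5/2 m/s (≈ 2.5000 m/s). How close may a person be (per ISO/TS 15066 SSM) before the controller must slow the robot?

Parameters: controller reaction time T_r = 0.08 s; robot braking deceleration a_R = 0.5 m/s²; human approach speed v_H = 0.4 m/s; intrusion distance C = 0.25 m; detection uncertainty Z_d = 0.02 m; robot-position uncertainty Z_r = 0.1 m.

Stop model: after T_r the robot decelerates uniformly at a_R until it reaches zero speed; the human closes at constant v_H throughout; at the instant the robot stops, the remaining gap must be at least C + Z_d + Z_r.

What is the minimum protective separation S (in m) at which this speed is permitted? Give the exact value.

S_min = 2213/250 m = 8.8520 m

braking lasts T_s = (5/2)/(1/2) = 5.0000 s
robot in T_r: 2.5000·0.0800 = 0.2000 m
robot covers 2.5000·5.0000 − ½·0.5000·5.0000² = 6.2500 m while stopping
person approaches 0.4000·(0.0800+5.0000) = 2.0320 m
C+Z_d+Z_r = 0.2500+0.0200+0.1000 = 0.3700 m
S_min ≈ 0.2000+6.2500+2.0320+0.3700  ⇒  S_min = 2213/250 m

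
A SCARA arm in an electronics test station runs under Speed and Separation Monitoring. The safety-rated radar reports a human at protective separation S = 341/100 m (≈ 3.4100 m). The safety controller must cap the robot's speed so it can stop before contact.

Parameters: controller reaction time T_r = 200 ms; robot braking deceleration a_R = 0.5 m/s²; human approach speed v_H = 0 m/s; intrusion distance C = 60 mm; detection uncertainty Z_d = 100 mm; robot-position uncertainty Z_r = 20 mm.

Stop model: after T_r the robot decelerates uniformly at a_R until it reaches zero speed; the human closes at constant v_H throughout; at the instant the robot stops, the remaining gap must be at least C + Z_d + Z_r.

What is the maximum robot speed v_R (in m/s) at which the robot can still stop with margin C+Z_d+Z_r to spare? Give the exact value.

v_R_max = 17/10 m/s = 1.7000 m/s

quadratic (1)·v² + (1/5)·v + (-323/100) = 0
  disc = (1/5)² − 4·(1)·(-323/100) = 324/25 ; √disc = 18/5
  v_R = (−(1/5) + 18/5) / (2·(1)) = 17/10 m/s
check:
T_s = v_R/a_R = (17/10)/(1/2) = 3.4000 s
robot covers v_R·T_r = 1.7000·0.2000 = 0.3400 m before braking
robot under decel: 1.7000²/(2·0.5000) = 2.8900 m
human over T_r+T_s: 0.0000·(0.2000+3.4000) = 0.0000 m
C+Z_d+Z_r = 0.0600+0.1000+0.0200 = 0.1800 m
sum ≈ 0.3400+2.8900+0.0000+0.1800 ≈ 3.4100 m = S ✓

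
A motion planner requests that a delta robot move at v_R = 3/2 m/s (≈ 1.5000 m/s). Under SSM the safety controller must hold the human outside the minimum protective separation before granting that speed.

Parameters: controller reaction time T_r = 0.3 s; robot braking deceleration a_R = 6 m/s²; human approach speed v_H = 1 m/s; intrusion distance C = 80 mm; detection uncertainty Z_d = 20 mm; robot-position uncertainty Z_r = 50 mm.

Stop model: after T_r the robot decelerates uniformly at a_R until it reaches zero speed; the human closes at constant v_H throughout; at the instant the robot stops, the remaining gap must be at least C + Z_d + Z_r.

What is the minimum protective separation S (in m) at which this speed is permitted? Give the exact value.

S_min = 107/80 m = 1.3375 m

braking lasts T_s = (3/2)/6 = 0.2500 s
robot in T_r: 1.5000·0.3000 = 0.4500 m
braking distance = 1.5000²/(2·6.0000) = 0.1875 m
human closes 1.0000·0.5500 = 0.5500 m
residual clearance needed = 0.0800+0.0200+0.0500 = 0.1500 m
S_min ≈ 0.4500+0.1875+0.5500+0.1500  ⇒  S_min = 107/80 m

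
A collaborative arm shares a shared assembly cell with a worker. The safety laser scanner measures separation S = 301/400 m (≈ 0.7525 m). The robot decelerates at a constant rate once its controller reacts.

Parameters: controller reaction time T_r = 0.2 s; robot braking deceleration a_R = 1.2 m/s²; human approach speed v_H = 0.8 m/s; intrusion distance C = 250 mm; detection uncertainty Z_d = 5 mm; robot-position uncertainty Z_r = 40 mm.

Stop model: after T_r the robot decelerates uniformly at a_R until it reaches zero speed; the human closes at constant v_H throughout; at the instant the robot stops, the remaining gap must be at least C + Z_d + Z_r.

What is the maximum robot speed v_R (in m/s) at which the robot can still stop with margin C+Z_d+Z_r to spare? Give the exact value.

collect terms ⇒ (5/12)·v_R² + (13/15)·v_R + (-119/400) = 0
  disc = (13/15)² − 4·(5/12)·(-119/400) = 4489/3600 ; √disc = 67/60
  v_R = (−(13/15) + 67/60) / (2·(5/12)) = 3/10 m/s
check:
braking lasts T_s = (3/10)/(6/5) = 0.2500 s
robot in T_r: 0.3000·0.2000 = 0.0600 m
robot under decel: 0.3000²/(2·1.2000) = 0.0375 m
human over T_r+T_s: 0.8000·(0.2000+0.2500) = 0.3600 m
residual clearance needed = 0.2500+0.0050+0.0400 = 0.2950 m
sum ≈ 0.0600+0.0375+0.3600+0.2950 ≈ 0.7525 m = S ✓

v_R_max = 3/10 m/s = 0.3000 m/s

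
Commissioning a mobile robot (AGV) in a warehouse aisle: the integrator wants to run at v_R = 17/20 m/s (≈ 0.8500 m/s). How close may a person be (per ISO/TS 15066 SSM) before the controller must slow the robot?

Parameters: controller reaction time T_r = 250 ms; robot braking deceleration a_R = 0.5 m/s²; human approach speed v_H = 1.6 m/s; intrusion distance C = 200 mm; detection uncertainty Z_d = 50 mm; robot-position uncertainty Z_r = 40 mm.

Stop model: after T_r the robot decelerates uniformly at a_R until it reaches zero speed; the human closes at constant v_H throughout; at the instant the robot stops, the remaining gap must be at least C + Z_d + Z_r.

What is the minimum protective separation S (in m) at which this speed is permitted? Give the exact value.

T_s = v_R/a_R = (17/20)/(1/2) = 1.7000 s
robot in T_r: 0.8500·0.2500 = 0.2125 m
robot under decel: 0.8500²/(2·0.5000) = 0.7225 m
person approaches 1.6000·(0.2500+1.7000) = 3.1200 m
C+Z_d+Z_r = 0.2000+0.0500+0.0400 = 0.2900 m
S_min ≈ 0.2125+0.7225+3.1200+0.2900  ⇒  S_min = 869/200 m

S_min = 869/200 m = 4.3450 m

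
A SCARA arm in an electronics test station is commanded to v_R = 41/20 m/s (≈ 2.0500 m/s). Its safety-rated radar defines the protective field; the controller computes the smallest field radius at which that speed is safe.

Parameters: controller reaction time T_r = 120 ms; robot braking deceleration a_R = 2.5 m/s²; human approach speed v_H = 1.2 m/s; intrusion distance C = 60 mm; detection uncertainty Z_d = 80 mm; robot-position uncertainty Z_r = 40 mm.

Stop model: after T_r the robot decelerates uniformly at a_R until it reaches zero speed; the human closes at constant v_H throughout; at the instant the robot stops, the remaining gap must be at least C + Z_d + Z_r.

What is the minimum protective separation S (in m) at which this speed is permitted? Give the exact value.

T_s = v_R/a_R = (41/20)/(5/2) = 0.8200 s
robot in T_r: 2.0500·0.1200 = 0.2460 m
robot under decel: 2.0500²/(2·2.5000) = 0.8405 m
human over T_r+T_s: 1.2000·(0.1200+0.8200) = 1.1280 m
residual clearance needed = 0.0600+0.0800+0.0400 = 0.1800 m
S_min ≈ 0.2460+0.8405+1.1280+0.1800  ⇒  S_min = 4789/2000 m

S_min = 4789/2000 m = 2.3945 m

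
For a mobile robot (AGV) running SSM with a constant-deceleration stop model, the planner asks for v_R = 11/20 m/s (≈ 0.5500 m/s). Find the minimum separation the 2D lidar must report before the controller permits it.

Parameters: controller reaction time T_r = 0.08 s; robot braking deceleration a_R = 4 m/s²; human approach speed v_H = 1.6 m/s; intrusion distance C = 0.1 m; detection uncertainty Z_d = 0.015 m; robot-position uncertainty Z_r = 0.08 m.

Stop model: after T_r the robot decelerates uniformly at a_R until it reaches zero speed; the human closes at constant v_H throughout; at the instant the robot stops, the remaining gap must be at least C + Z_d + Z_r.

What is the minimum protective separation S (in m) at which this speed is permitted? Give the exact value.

S_min = 9997/16000 m = 0.6248 m

T_s = v_R/a_R = (11/20)/4 = 0.1375 s
robot in T_r: 0.5500·0.0800 = 0.0440 m
robot covers 0.5500·0.1375 − ½·4.0000·0.1375² = 0.0378 m while stopping
human over T_r+T_s: 1.6000·(0.0800+0.1375) = 0.3480 m
C+Z_d+Z_r = 0.1000+0.0150+0.0800 = 0.1950 m
S_min ≈ 0.0440+0.0378+0.3480+0.1950  ⇒  S_min = 9997/16000 m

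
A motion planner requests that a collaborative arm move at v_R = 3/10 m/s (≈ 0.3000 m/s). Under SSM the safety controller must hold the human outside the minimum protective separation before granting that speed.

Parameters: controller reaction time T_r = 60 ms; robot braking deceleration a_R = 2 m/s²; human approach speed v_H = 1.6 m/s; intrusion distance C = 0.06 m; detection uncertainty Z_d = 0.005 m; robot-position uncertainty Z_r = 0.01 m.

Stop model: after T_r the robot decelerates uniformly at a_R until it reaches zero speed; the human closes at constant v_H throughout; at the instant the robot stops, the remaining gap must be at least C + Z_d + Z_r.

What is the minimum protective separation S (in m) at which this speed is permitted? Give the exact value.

S_min = 903/2000 m = 0.4515 m

braking lasts T_s = (3/10)/2 = 0.1500 s
reaction-phase robot travel = 0.3000·0.0600 = 0.0180 m
braking distance = 0.3000²/(2·2.0000) = 0.0225 m
human closes 1.6000·0.2100 = 0.3360 m
margins: 0.0600+0.0050+0.0100 = 0.0750 m
S_min ≈ 0.0180+0.0225+0.3360+0.0750  ⇒  S_min = 903/2000 m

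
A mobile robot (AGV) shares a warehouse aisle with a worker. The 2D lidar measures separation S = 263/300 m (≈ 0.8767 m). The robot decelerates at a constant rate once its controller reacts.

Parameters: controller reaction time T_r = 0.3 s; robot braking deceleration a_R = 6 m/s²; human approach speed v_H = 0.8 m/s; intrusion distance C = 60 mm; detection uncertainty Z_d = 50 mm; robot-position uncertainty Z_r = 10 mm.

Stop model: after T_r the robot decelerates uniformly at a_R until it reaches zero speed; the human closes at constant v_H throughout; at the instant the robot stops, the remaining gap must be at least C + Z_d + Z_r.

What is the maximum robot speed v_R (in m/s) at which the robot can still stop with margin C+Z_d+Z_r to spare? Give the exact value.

v_R_max = 1 m/s = 1.0000 m/s

at the boundary: (1/12)·v² + (13/30)·v + (-31/60) = 0
  disc = (13/30)² − 4·(1/12)·(-31/60) = 9/25 ; √disc = 3/5
  v_R = (−(13/30) + 3/5) / (2·(1/12)) = 1 m/s
check:
stop time T_s = 1/6 = 0.1667 s
robot in T_r: 1.0000·0.3000 = 0.3000 m
robot under decel: 1.0000²/(2·6.0000) = 0.0833 m
human over T_r+T_s: 0.8000·(0.3000+0.1667) = 0.3733 m
margins: 0.0600+0.0500+0.0100 = 0.1200 m
sum ≈ 0.3000+0.0833+0.3733+0.1200 ≈ 0.8767 m = S ✓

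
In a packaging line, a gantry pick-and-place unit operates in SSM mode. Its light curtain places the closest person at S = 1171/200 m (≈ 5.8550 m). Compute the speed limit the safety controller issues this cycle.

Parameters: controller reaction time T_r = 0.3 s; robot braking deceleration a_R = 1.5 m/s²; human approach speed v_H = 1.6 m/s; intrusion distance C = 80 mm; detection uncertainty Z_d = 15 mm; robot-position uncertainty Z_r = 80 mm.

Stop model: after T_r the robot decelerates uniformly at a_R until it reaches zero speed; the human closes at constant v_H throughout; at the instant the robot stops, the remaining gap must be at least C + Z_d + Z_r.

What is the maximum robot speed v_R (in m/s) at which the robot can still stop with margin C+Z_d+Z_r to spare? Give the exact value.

v_R_max = 12/5 m/s = 2.4000 m/s

quadratic (1/3)·v² + (41/30)·v + (-26/5) = 0
  disc = (41/30)² − 4·(1/3)·(-26/5) = 7921/900 ; √disc = 89/30
  v_R = (−(41/30) + 89/30) / (2·(1/3)) = 12/5 m/s
check:
stop time T_s = (12/5)/(3/2) = 1.6000 s
robot covers v_R·T_r = 2.4000·0.3000 = 0.7200 m before braking
robot under decel: 2.4000²/(2·1.5000) = 1.9200 m
person approaches 1.6000·(0.3000+1.6000) = 3.0400 m
residual clearance needed = 0.0800+0.0150+0.0800 = 0.1750 m
sum ≈ 0.7200+1.9200+3.0400+0.1750 ≈ 5.8550 m = S ✓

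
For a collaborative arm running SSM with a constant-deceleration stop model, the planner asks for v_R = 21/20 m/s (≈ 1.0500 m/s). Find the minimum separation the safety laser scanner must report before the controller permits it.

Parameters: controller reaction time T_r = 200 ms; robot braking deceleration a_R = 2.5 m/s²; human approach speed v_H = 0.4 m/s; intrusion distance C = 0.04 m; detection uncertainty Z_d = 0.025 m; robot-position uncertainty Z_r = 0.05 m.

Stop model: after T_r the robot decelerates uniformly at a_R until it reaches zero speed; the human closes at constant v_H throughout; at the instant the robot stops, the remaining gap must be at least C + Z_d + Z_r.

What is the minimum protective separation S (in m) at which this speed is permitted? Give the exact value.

S_min = 1587/2000 m = 0.7935 m

braking lasts T_s = (21/20)/(5/2) = 0.4200 s
robot in T_r: 1.0500·0.2000 = 0.2100 m
robot covers 1.0500·0.4200 − ½·2.5000·0.4200² = 0.2205 m while stopping
person approaches 0.4000·(0.2000+0.4200) = 0.2480 m
residual clearance needed = 0.0400+0.0250+0.0500 = 0.1150 m
S_min ≈ 0.2100+0.2205+0.2480+0.1150  ⇒  S_min = 1587/2000 m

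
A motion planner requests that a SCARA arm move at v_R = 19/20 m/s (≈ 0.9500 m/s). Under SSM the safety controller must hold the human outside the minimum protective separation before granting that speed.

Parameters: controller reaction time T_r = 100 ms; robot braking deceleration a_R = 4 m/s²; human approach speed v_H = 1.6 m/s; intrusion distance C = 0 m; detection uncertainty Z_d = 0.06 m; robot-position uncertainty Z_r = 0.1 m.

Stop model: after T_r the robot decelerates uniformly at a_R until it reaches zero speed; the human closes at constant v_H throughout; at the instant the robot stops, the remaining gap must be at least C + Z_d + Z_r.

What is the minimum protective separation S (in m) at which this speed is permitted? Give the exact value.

braking lasts T_s = (19/20)/4 = 0.2375 s
robot in T_r: 0.9500·0.1000 = 0.0950 m
robot under decel: 0.9500²/(2·4.0000) = 0.1128 m
human closes 1.6000·0.3375 = 0.5400 m
margins: 0.0000+0.0600+0.1000 = 0.1600 m
S_min ≈ 0.0950+0.1128+0.5400+0.1600  ⇒  S_min = 581/640 m

S_min = 581/640 m = 0.9078 m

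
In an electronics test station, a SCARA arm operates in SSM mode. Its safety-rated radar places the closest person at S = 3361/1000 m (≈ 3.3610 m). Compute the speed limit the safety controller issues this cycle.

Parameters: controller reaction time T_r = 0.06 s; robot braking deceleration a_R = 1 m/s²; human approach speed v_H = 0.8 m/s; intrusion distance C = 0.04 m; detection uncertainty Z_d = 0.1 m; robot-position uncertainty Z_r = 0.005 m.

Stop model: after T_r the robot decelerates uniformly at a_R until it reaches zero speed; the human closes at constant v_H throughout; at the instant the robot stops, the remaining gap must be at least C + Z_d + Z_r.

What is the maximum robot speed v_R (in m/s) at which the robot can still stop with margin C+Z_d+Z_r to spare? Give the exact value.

collect terms ⇒ (1/2)·v_R² + (43/50)·v_R + (-396/125) = 0
  disc = (43/50)² − 4·(1/2)·(-396/125) = 17689/2500 ; √disc = 133/50
  v_R = (−(43/50) + 133/50) / (2·(1/2)) = 9/5 m/s
check:
braking lasts T_s = (9/5)/1 = 1.8000 s
robot in T_r: 1.8000·0.0600 = 0.1080 m
braking distance = 1.8000²/(2·1.0000) = 1.6200 m
human closes 0.8000·1.8600 = 1.4880 m
residual clearance needed = 0.0400+0.1000+0.0050 = 0.1450 m
sum ≈ 0.1080+1.6200+1.4880+0.1450 ≈ 3.3610 m = S ✓

v_R_max = 9/5 m/s = 1.8000 m/s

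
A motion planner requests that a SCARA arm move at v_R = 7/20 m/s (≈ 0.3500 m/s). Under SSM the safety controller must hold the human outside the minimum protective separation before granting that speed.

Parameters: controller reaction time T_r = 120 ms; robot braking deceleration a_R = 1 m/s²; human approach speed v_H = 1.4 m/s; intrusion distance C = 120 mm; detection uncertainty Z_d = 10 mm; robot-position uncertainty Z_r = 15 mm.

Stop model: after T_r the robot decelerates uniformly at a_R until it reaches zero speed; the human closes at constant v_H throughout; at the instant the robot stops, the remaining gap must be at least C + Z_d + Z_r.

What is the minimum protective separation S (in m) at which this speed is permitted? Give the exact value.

S_min = 29/32 m = 0.9062 m

stop time T_s = (7/20)/1 = 0.3500 s
robot covers v_R·T_r = 0.3500·0.1200 = 0.0420 m before braking
robot under decel: 0.3500²/(2·1.0000) = 0.0612 m
human closes 1.4000·0.4700 = 0.6580 m
residual clearance needed = 0.1200+0.0100+0.0150 = 0.1450 m
S_min ≈ 0.0420+0.0612+0.6580+0.1450  ⇒  S_min = 29/32 m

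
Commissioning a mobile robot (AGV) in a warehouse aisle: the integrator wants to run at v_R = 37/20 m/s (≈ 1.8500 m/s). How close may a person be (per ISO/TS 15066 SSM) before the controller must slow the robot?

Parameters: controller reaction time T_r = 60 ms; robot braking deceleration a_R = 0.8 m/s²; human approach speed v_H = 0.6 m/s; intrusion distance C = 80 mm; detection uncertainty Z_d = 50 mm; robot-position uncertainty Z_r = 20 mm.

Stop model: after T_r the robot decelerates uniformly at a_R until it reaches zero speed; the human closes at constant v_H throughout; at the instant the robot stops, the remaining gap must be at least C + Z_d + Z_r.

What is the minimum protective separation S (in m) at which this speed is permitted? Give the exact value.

stop time T_s = (37/20)/(4/5) = 2.3125 s
robot covers v_R·T_r = 1.8500·0.0600 = 0.1110 m before braking
braking distance = 1.8500²/(2·0.8000) = 2.1391 m
person approaches 0.6000·(0.0600+2.3125) = 1.4235 m
residual clearance needed = 0.0800+0.0500+0.0200 = 0.1500 m
S_min ≈ 0.1110+2.1391+1.4235+0.1500  ⇒  S_min = 61177/16000 m

S_min = 61177/16000 m = 3.8236 m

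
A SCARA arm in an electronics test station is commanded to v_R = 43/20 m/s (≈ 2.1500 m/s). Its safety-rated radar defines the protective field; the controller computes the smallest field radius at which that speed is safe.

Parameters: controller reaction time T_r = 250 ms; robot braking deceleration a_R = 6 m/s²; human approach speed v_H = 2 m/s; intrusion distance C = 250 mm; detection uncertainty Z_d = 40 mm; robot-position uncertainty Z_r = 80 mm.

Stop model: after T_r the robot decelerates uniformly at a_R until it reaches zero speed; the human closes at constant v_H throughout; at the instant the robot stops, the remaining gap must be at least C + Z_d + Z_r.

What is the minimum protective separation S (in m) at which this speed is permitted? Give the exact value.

S_min = 803/320 m = 2.5094 m

braking lasts T_s = (43/20)/6 = 0.3583 s
robot covers v_R·T_r = 2.1500·0.2500 = 0.5375 m before braking
robot covers 2.1500·0.3583 − ½·6.0000·0.3583² = 0.3852 m while stopping
person approaches 2.0000·(0.2500+0.3583) = 1.2167 m
C+Z_d+Z_r = 0.2500+0.0400+0.0800 = 0.3700 m
S_min ≈ 0.5375+0.3852+1.2167+0.3700  ⇒  S_min = 803/320 m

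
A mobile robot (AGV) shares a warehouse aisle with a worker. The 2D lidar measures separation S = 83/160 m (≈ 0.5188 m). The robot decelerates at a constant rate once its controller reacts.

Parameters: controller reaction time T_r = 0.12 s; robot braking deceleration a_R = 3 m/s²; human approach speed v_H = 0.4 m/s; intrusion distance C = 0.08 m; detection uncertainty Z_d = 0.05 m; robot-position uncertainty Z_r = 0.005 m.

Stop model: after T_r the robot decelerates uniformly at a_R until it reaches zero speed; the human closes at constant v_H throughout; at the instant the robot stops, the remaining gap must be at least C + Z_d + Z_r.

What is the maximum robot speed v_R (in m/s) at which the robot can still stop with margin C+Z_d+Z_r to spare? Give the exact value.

v_R_max = 17/20 m/s = 0.8500 m/s

quadratic (1/6)·v² + (19/75)·v + (-1343/4000) = 0
  disc = (19/75)² − 4·(1/6)·(-1343/4000) = 25921/90000 ; √disc = 161/300
  v_R = (−(19/75) + 161/300) / (2·(1/6)) = 17/20 m/s
check:
stop time T_s = (17/20)/3 = 0.2833 s
robot in T_r: 0.8500·0.1200 = 0.1020 m
robot under decel: 0.8500²/(2·3.0000) = 0.1204 m
person approaches 0.4000·(0.1200+0.2833) = 0.1613 m
residual clearance needed = 0.0800+0.0500+0.0050 = 0.1350 m
sum ≈ 0.1020+0.1204+0.1613+0.1350 ≈ 0.5188 m = S ✓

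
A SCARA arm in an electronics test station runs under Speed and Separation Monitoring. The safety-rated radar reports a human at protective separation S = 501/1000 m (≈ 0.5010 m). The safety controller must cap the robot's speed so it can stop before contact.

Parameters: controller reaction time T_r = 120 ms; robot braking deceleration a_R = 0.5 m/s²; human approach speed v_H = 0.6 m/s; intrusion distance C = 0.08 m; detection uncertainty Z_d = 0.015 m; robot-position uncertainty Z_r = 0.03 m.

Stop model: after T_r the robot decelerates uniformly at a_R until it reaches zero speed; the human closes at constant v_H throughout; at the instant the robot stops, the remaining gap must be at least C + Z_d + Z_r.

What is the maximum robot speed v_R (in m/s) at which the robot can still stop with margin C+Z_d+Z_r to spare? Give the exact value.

collect terms ⇒ (1)·v_R² + (33/25)·v_R + (-38/125) = 0
  disc = (33/25)² − 4·(1)·(-38/125) = 1849/625 ; √disc = 43/25
  v_R = (−(33/25) + 43/25) / (2·(1)) = 1/5 m/s
check:
stop time T_s = (1/5)/(1/2) = 0.4000 s
robot in T_r: 0.2000·0.1200 = 0.0240 m
robot covers 0.2000·0.4000 − ½·0.5000·0.4000² = 0.0400 m while stopping
human closes 0.6000·0.5200 = 0.3120 m
C+Z_d+Z_r = 0.0800+0.0150+0.0300 = 0.1250 m
sum ≈ 0.0240+0.0400+0.3120+0.1250 ≈ 0.5010 m = S ✓

v_R_max = 1/5 m/s = 0.2000 m/s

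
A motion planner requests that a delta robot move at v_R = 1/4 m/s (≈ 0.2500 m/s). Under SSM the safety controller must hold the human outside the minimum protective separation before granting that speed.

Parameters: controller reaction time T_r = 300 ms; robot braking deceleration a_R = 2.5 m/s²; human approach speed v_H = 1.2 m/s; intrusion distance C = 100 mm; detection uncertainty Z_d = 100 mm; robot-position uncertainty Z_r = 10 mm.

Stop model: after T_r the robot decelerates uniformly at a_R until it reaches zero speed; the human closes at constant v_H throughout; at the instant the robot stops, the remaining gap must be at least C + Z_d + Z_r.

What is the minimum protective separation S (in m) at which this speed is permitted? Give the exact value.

stop time T_s = (1/4)/(5/2) = 0.1000 s
robot in T_r: 0.2500·0.3000 = 0.0750 m
braking distance = 0.2500²/(2·2.5000) = 0.0125 m
human over T_r+T_s: 1.2000·(0.3000+0.1000) = 0.4800 m
residual clearance needed = 0.1000+0.1000+0.0100 = 0.2100 m
S_min ≈ 0.0750+0.0125+0.4800+0.2100  ⇒  S_min = 311/400 m

S_min = 311/400 m = 0.7775 m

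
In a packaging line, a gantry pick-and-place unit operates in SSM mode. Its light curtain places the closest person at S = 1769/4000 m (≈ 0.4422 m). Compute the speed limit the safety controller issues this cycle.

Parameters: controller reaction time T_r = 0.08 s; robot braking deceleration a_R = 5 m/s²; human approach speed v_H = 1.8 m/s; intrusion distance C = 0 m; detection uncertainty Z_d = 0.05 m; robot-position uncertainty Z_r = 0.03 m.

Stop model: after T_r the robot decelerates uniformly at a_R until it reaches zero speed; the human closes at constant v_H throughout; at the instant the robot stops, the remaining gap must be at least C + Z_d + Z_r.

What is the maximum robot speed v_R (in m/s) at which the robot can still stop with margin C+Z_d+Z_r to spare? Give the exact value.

v_R_max = 9/20 m/s = 0.4500 m/s

collect terms ⇒ (1/10)·v_R² + (11/25)·v_R + (-873/4000) = 0
  disc = (11/25)² − 4·(1/10)·(-873/4000) = 2809/10000 ; √disc = 53/100
  v_R = (−(11/25) + 53/100) / (2·(1/10)) = 9/20 m/s
check:
T_s = v_R/a_R = (9/20)/5 = 0.0900 s
reaction-phase robot travel = 0.4500·0.0800 = 0.0360 m
braking distance = 0.4500²/(2·5.0000) = 0.0203 m
human over T_r+T_s: 1.8000·(0.0800+0.0900) = 0.3060 m
residual clearance needed = 0.0000+0.0500+0.0300 = 0.0800 m
sum ≈ 0.0360+0.0203+0.3060+0.0800 ≈ 0.4422 m = S ✓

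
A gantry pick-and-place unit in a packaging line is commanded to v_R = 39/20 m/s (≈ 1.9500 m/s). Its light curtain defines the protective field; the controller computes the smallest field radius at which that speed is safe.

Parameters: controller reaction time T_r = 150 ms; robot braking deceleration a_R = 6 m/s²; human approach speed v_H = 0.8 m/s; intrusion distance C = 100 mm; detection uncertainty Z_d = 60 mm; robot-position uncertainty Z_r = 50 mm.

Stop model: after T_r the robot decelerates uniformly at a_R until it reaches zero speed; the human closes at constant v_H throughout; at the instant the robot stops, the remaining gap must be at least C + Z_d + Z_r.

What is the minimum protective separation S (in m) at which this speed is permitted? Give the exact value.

stop time T_s = (39/20)/6 = 0.3250 s
robot covers v_R·T_r = 1.9500·0.1500 = 0.2925 m before braking
robot under decel: 1.9500²/(2·6.0000) = 0.3169 m
human closes 0.8000·0.4750 = 0.3800 m
margins: 0.1000+0.0600+0.0500 = 0.2100 m
S_min ≈ 0.2925+0.3169+0.3800+0.2100  ⇒  S_min = 1919/1600 m

S_min = 1919/1600 m = 1.1994 m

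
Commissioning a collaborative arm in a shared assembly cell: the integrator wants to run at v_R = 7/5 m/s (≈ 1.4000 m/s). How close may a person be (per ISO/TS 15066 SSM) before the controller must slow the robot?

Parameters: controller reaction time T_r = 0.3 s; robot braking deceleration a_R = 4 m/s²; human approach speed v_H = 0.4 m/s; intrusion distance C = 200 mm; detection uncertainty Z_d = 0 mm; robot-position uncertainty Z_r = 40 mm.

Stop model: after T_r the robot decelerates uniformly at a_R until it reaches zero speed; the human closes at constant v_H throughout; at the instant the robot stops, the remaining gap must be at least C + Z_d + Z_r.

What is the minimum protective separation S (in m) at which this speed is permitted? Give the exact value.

S_min = 233/200 m = 1.1650 m

stop time T_s = (7/5)/4 = 0.3500 s
reaction-phase robot travel = 1.4000·0.3000 = 0.4200 m
robot under decel: 1.4000²/(2·4.0000) = 0.2450 m
person approaches 0.4000·(0.3000+0.3500) = 0.2600 m
C+Z_d+Z_r = 0.2000+0.0000+0.0400 = 0.2400 m
S_min ≈ 0.4200+0.2450+0.2600+0.2400  ⇒  S_min = 233/200 m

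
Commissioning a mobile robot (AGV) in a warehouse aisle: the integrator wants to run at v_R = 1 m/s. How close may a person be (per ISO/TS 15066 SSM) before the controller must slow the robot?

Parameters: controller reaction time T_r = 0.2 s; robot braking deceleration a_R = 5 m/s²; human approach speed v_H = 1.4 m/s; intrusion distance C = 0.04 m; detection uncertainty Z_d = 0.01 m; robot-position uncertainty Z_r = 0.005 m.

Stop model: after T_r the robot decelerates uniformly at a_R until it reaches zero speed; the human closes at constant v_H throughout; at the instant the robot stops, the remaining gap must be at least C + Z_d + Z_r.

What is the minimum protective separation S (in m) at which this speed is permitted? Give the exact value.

stop time T_s = 1/5 = 0.2000 s
reaction-phase robot travel = 1.0000·0.2000 = 0.2000 m
robot under decel: 1.0000²/(2·5.0000) = 0.1000 m
human over T_r+T_s: 1.4000·(0.2000+0.2000) = 0.5600 m
residual clearance needed = 0.0400+0.0100+0.0050 = 0.0550 m
S_min ≈ 0.2000+0.1000+0.5600+0.0550  ⇒  S_min = 183/200 m

S_min = 183/200 m = 0.9150 m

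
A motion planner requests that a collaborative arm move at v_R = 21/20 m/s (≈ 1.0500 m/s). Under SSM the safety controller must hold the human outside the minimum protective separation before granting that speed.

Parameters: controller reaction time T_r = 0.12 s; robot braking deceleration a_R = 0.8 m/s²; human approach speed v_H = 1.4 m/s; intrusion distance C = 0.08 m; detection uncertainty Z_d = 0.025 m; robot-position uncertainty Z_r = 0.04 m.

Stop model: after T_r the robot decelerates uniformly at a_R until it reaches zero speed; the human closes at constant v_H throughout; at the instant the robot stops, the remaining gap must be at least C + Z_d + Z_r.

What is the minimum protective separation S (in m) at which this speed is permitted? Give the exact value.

braking lasts T_s = (21/20)/(4/5) = 1.3125 s
robot in T_r: 1.0500·0.1200 = 0.1260 m
robot under decel: 1.0500²/(2·0.8000) = 0.6891 m
human closes 1.4000·1.4325 = 2.0055 m
residual clearance needed = 0.0800+0.0250+0.0400 = 0.1450 m
S_min ≈ 0.1260+0.6891+2.0055+0.1450  ⇒  S_min = 47449/16000 m

S_min = 47449/16000 m = 2.9656 m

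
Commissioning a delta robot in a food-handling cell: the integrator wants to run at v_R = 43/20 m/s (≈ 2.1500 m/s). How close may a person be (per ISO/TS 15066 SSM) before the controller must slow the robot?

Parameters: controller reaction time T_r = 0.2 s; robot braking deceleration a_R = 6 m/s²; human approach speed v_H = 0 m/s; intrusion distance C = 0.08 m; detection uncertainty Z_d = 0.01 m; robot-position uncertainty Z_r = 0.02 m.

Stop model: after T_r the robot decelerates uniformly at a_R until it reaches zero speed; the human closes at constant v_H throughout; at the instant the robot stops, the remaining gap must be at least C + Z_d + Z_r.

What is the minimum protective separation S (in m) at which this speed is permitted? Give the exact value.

S_min = 4441/4800 m = 0.9252 m

braking lasts T_s = (43/20)/6 = 0.3583 s
reaction-phase robot travel = 2.1500·0.2000 = 0.4300 m
robot under decel: 2.1500²/(2·6.0000) = 0.3852 m
human closes 0.0000·0.5583 = 0.0000 m
margins: 0.0800+0.0100+0.0200 = 0.1100 m
S_min ≈ 0.4300+0.3852+0.0000+0.1100  ⇒  S_min = 4441/4800 m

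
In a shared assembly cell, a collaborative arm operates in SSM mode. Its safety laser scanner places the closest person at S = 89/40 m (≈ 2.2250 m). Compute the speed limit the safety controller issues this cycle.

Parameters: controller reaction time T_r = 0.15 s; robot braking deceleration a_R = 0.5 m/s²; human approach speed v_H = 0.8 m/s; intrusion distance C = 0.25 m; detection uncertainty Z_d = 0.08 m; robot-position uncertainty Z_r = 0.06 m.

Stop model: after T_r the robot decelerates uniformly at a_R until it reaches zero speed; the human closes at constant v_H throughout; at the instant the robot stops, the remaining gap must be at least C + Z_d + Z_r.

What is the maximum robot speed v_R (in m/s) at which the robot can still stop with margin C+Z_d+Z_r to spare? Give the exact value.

v_R_max = 7/10 m/s = 0.7000 m/s

quadratic (1)·v² + (7/4)·v + (-343/200) = 0
  disc = (7/4)² − 4·(1)·(-343/200) = 3969/400 ; √disc = 63/20
  v_R = (−(7/4) + 63/20) / (2·(1)) = 7/10 m/s
check:
stop time T_s = (7/10)/(1/2) = 1.4000 s
robot in T_r: 0.7000·0.1500 = 0.1050 m
braking distance = 0.7000²/(2·0.5000) = 0.4900 m
human closes 0.8000·1.5500 = 1.2400 m
C+Z_d+Z_r = 0.2500+0.0800+0.0600 = 0.3900 m
sum ≈ 0.1050+0.4900+1.2400+0.3900 ≈ 2.2250 m = S ✓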